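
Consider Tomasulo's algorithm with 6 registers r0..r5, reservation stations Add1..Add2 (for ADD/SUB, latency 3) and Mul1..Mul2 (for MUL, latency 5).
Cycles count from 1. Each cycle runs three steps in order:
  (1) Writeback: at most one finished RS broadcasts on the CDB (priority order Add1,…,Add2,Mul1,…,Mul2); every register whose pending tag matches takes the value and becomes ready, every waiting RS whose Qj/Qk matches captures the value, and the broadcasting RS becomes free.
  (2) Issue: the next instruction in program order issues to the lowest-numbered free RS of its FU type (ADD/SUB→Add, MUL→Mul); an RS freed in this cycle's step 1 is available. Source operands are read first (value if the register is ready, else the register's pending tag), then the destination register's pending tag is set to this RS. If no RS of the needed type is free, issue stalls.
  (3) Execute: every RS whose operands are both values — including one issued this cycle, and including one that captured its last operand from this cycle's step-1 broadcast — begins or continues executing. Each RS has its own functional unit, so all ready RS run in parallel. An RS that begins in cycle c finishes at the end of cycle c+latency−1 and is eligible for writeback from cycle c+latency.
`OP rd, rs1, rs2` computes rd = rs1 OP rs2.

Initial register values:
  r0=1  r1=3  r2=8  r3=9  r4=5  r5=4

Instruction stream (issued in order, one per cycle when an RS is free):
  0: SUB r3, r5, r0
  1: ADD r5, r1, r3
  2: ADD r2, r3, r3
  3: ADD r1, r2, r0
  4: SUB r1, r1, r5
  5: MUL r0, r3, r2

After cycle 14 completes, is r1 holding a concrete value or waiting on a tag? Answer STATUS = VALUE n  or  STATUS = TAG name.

c1: issue SUB r3<-Add1 | r0:1,r1:3,r2:8,r3:Add1,r4:5,r5:4
c2: issue ADD r5<-Add2 | r0:1,r1:3,r2:8,r3:Add1,r4:5,r5:Add2
c3: stall | r0:1,r1:3,r2:8,r3:Add1,r4:5,r5:Add2
c4: CDB Add1=3; issue ADD r2<-Add1 | r0:1,r1:3,r2:Add1,r3:3,r4:5,r5:Add2
c5: stall | r0:1,r1:3,r2:Add1,r3:3,r4:5,r5:Add2
c6: stall | r0:1,r1:3,r2:Add1,r3:3,r4:5,r5:Add2
c7: CDB Add1=6; issue ADD r1<-Add1 | r0:1,r1:Add1,r2:6,r3:3,r4:5,r5:Add2
c8: CDB Add2=6; issue SUB r1<-Add2 | r0:1,r1:Add2,r2:6,r3:3,r4:5,r5:6
c9: issue MUL r0<-Mul1 | r0:Mul1,r1:Add2,r2:6,r3:3,r4:5,r5:6
c10: CDB Add1=7 | r0:Mul1,r1:Add2,r2:6,r3:3,r4:5,r5:6
c11: - | r0:Mul1,r1:Add2,r2:6,r3:3,r4:5,r5:6
c12: - | r0:Mul1,r1:Add2,r2:6,r3:3,r4:5,r5:6
c13: CDB Add2=1 | r0:Mul1,r1:1,r2:6,r3:3,r4:5,r5:6
c14: CDB Mul1=18 | r0:18,r1:1,r2:6,r3:3,r4:5,r5:6

STATUS = VALUE 1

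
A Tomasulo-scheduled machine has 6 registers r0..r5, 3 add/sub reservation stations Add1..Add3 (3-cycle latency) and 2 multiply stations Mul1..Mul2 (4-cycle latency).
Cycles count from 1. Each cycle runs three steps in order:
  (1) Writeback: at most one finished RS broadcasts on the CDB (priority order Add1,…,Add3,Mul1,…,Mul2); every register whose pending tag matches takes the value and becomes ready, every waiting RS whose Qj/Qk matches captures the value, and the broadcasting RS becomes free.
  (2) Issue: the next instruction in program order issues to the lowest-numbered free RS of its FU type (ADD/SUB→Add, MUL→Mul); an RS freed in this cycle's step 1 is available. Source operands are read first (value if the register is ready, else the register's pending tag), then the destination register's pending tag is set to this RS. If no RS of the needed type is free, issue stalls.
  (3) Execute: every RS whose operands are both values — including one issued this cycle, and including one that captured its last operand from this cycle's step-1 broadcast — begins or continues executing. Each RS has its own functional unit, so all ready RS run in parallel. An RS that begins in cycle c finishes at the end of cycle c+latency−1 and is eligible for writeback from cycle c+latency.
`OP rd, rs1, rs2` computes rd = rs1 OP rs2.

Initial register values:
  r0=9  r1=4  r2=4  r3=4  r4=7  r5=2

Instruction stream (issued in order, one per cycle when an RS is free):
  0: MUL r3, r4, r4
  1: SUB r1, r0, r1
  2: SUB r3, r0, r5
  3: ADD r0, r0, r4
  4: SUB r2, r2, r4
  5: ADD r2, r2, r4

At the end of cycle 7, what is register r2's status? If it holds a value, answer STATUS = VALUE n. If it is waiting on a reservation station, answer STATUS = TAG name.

STATUS = TAG Add2

c1: issue MUL r3<-Mul1 | r0:9,r1:4,r2:4,r3:Mul1,r4:7,r5:2
c2: issue SUB r1<-Add1 | r0:9,r1:Add1,r2:4,r3:Mul1,r4:7,r5:2
c3: issue SUB r3<-Add2 | r0:9,r1:Add1,r2:4,r3:Add2,r4:7,r5:2
c4: issue ADD r0<-Add3 | r0:Add3,r1:Add1,r2:4,r3:Add2,r4:7,r5:2
c5: CDB Add1=5; issue SUB r2<-Add1 | r0:Add3,r1:5,r2:Add1,r3:Add2,r4:7,r5:2
c6: CDB Add2=7; issue ADD r2<-Add2 | r0:Add3,r1:5,r2:Add2,r3:7,r4:7,r5:2
c7: CDB Add3=16 | r0:16,r1:5,r2:Add2,r3:7,r4:7,r5:2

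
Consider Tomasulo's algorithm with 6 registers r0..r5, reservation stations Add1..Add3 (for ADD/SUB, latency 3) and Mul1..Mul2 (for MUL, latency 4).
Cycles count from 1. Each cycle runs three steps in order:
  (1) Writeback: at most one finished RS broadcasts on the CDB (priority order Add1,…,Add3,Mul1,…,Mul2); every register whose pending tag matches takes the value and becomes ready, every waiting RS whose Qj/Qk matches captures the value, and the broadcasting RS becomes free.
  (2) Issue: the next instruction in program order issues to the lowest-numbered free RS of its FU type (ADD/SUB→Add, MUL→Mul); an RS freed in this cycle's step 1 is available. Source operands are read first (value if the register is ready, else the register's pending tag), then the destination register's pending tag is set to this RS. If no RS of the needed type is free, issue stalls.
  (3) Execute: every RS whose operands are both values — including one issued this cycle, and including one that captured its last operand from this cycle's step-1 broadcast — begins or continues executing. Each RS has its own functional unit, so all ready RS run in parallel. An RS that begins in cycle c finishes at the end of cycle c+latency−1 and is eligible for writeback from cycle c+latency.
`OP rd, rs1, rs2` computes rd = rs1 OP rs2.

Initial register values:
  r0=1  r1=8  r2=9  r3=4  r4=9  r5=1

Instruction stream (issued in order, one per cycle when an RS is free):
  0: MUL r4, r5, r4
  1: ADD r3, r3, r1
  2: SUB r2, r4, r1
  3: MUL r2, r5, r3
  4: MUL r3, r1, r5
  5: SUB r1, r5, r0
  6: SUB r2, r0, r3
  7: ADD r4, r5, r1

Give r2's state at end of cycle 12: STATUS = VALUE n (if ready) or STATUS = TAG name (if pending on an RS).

STATUS = TAG Add3

c1: issue MUL r4<-Mul1 | r0:1,r1:8,r2:9,r3:4,r4:Mul1,r5:1
c2: issue ADD r3<-Add1 | r0:1,r1:8,r2:9,r3:Add1,r4:Mul1,r5:1
c3: issue SUB r2<-Add2 | r0:1,r1:8,r2:Add2,r3:Add1,r4:Mul1,r5:1
c4: issue MUL r2<-Mul2 | r0:1,r1:8,r2:Mul2,r3:Add1,r4:Mul1,r5:1
c5: CDB Add1=12; stall | r0:1,r1:8,r2:Mul2,r3:12,r4:Mul1,r5:1
c6: CDB Mul1=9; issue MUL r3<-Mul1 | r0:1,r1:8,r2:Mul2,r3:Mul1,r4:9,r5:1
c7: issue SUB r1<-Add1 | r0:1,r1:Add1,r2:Mul2,r3:Mul1,r4:9,r5:1
c8: issue SUB r2<-Add3 | r0:1,r1:Add1,r2:Add3,r3:Mul1,r4:9,r5:1
c9: CDB Add2=1; issue ADD r4<-Add2 | r0:1,r1:Add1,r2:Add3,r3:Mul1,r4:Add2,r5:1
c10: CDB Add1=0 | r0:1,r1:0,r2:Add3,r3:Mul1,r4:Add2,r5:1
c11: CDB Mul1=8 | r0:1,r1:0,r2:Add3,r3:8,r4:Add2,r5:1
c12: CDB Mul2=12 | r0:1,r1:0,r2:Add3,r3:8,r4:Add2,r5:1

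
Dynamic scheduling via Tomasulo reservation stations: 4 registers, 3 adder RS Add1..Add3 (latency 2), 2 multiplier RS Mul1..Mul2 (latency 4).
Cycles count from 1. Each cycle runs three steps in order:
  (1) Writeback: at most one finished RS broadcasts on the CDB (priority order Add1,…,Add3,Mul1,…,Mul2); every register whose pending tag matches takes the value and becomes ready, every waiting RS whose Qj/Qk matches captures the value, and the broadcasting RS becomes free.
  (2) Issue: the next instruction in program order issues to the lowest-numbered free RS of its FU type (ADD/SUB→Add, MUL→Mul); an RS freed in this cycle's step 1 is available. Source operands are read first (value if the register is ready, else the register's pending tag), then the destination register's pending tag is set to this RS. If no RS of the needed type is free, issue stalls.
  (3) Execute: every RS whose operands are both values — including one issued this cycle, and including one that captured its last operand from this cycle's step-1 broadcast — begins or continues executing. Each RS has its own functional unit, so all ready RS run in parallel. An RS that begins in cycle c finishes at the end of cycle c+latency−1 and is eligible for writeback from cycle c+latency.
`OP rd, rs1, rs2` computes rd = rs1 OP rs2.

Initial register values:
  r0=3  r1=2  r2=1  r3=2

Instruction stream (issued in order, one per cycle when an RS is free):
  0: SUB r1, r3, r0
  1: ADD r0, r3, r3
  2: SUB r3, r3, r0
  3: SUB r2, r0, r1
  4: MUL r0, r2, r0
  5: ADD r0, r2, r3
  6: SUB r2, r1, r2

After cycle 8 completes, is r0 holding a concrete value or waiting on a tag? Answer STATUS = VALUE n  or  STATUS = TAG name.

  c1: issue SUB r1<-Add1  regs: r0:3,r1:Add1,r2:1,r3:2
  c2: issue ADD r0<-Add2  regs: r0:Add2,r1:Add1,r2:1,r3:2
  c3: CDB Add1=-1; issue SUB r3<-Add1  regs: r0:Add2,r1:-1,r2:1,r3:Add1
  c4: CDB Add2=4; issue SUB r2<-Add2  regs: r0:4,r1:-1,r2:Add2,r3:Add1
  c5: issue MUL r0<-Mul1  regs: r0:Mul1,r1:-1,r2:Add2,r3:Add1
  c6: CDB Add1=-2; issue ADD r0<-Add1  regs: r0:Add1,r1:-1,r2:Add2,r3:-2
  c7: CDB Add2=5; issue SUB r2<-Add2  regs: r0:Add1,r1:-1,r2:Add2,r3:-2
  c8: -  regs: r0:Add1,r1:-1,r2:Add2,r3:-2

STATUS = TAG Add1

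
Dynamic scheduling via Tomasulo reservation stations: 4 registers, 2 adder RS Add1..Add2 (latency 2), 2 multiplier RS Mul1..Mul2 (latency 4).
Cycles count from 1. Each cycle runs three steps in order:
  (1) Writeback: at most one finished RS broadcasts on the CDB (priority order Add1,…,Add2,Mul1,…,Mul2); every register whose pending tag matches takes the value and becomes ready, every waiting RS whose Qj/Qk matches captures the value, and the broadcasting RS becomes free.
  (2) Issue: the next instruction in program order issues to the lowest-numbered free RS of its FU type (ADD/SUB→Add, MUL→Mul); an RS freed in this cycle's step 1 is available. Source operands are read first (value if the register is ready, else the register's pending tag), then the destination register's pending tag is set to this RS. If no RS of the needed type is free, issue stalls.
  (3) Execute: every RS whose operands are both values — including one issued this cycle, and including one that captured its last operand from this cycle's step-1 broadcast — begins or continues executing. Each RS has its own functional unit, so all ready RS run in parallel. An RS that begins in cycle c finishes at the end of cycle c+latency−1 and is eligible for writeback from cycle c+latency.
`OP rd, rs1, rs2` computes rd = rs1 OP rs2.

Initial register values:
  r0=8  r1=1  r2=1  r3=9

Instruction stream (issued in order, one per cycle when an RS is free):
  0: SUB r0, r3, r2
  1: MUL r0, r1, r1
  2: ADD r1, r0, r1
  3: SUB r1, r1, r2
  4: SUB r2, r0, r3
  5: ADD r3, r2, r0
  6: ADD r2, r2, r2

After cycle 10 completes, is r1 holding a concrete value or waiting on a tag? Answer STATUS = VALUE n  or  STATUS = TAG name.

STATUS = TAG Add2

c1: issue SUB r0<-Add1 | r0:Add1,r1:1,r2:1,r3:9
c2: issue MUL r0<-Mul1 | r0:Mul1,r1:1,r2:1,r3:9
c3: CDB Add1=8; issue ADD r1<-Add1 | r0:Mul1,r1:Add1,r2:1,r3:9
c4: issue SUB r1<-Add2 | r0:Mul1,r1:Add2,r2:1,r3:9
c5: stall | r0:Mul1,r1:Add2,r2:1,r3:9
c6: CDB Mul1=1; stall | r0:1,r1:Add2,r2:1,r3:9
c7: stall | r0:1,r1:Add2,r2:1,r3:9
c8: CDB Add1=2; issue SUB r2<-Add1 | r0:1,r1:Add2,r2:Add1,r3:9
c9: stall | r0:1,r1:Add2,r2:Add1,r3:9
c10: CDB Add1=-8; issue ADD r3<-Add1 | r0:1,r1:Add2,r2:-8,r3:Add1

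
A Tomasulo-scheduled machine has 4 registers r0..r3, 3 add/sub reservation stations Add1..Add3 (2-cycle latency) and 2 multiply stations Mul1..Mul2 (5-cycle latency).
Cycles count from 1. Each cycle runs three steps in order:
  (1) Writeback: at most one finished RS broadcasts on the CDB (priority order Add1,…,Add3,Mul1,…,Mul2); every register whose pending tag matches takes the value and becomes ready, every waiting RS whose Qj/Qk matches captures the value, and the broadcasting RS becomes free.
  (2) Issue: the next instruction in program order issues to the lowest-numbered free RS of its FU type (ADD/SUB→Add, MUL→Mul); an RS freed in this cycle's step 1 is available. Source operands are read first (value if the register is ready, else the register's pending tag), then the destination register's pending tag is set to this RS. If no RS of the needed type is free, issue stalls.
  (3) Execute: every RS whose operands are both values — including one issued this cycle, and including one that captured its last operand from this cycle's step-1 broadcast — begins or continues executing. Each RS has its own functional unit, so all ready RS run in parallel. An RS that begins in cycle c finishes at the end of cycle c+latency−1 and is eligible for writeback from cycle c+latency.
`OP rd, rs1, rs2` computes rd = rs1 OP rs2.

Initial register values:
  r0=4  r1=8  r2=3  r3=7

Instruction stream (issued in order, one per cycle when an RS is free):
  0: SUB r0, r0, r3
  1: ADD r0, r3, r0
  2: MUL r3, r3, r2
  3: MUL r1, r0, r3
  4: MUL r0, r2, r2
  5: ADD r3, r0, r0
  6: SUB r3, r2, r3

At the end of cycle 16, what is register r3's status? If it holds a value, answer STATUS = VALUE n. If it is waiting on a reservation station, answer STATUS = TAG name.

STATUS = TAG Add2

cycle 1: issue SUB r0<-Add1 // r0:Add1,r1:8,r2:3,r3:7
cycle 2: issue ADD r0<-Add2 // r0:Add2,r1:8,r2:3,r3:7
cycle 3: CDB Add1=-3; issue MUL r3<-Mul1 // r0:Add2,r1:8,r2:3,r3:Mul1
cycle 4: issue MUL r1<-Mul2 // r0:Add2,r1:Mul2,r2:3,r3:Mul1
cycle 5: CDB Add2=4; stall // r0:4,r1:Mul2,r2:3,r3:Mul1
cycle 6: stall // r0:4,r1:Mul2,r2:3,r3:Mul1
cycle 7: stall // r0:4,r1:Mul2,r2:3,r3:Mul1
cycle 8: CDB Mul1=21; issue MUL r0<-Mul1 // r0:Mul1,r1:Mul2,r2:3,r3:21
cycle 9: issue ADD r3<-Add1 // r0:Mul1,r1:Mul2,r2:3,r3:Add1
cycle 10: issue SUB r3<-Add2 // r0:Mul1,r1:Mul2,r2:3,r3:Add2
cycle 11: - // r0:Mul1,r1:Mul2,r2:3,r3:Add2
cycle 12: - // r0:Mul1,r1:Mul2,r2:3,r3:Add2
cycle 13: CDB Mul1=9 // r0:9,r1:Mul2,r2:3,r3:Add2
cycle 14: CDB Mul2=84 // r0:9,r1:84,r2:3,r3:Add2
cycle 15: CDB Add1=18 // r0:9,r1:84,r2:3,r3:Add2
cycle 16: - // r0:9,r1:84,r2:3,r3:Add2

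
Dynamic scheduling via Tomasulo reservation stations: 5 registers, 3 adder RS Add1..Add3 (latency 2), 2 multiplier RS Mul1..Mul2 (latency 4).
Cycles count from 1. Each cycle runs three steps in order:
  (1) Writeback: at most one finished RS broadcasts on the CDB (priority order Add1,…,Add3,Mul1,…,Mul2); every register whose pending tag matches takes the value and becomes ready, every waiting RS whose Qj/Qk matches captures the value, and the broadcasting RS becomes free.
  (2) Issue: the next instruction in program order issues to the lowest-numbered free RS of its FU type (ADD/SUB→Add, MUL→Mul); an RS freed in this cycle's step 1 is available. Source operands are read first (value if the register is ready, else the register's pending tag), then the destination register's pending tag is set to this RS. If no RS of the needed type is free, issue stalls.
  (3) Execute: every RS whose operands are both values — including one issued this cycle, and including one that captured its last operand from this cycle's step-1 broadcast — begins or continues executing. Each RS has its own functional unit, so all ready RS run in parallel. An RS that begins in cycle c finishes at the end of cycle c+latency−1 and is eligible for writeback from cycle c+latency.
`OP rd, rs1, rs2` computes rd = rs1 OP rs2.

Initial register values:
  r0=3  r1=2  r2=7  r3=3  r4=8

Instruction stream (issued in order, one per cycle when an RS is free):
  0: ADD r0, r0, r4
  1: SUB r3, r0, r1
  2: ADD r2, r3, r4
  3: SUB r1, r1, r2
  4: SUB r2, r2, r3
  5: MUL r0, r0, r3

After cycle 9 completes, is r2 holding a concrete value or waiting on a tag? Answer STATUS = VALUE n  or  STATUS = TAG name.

  c1: issue ADD r0<-Add1  regs: r0:Add1,r1:2,r2:7,r3:3,r4:8
  c2: issue SUB r3<-Add2  regs: r0:Add1,r1:2,r2:7,r3:Add2,r4:8
  c3: CDB Add1=11; issue ADD r2<-Add1  regs: r0:11,r1:2,r2:Add1,r3:Add2,r4:8
  c4: issue SUB r1<-Add3  regs: r0:11,r1:Add3,r2:Add1,r3:Add2,r4:8
  c5: CDB Add2=9; issue SUB r2<-Add2  regs: r0:11,r1:Add3,r2:Add2,r3:9,r4:8
  c6: issue MUL r0<-Mul1  regs: r0:Mul1,r1:Add3,r2:Add2,r3:9,r4:8
  c7: CDB Add1=17  regs: r0:Mul1,r1:Add3,r2:Add2,r3:9,r4:8
  c8: -  regs: r0:Mul1,r1:Add3,r2:Add2,r3:9,r4:8
  c9: CDB Add2=8  regs: r0:Mul1,r1:Add3,r2:8,r3:9,r4:8

STATUS = VALUE 8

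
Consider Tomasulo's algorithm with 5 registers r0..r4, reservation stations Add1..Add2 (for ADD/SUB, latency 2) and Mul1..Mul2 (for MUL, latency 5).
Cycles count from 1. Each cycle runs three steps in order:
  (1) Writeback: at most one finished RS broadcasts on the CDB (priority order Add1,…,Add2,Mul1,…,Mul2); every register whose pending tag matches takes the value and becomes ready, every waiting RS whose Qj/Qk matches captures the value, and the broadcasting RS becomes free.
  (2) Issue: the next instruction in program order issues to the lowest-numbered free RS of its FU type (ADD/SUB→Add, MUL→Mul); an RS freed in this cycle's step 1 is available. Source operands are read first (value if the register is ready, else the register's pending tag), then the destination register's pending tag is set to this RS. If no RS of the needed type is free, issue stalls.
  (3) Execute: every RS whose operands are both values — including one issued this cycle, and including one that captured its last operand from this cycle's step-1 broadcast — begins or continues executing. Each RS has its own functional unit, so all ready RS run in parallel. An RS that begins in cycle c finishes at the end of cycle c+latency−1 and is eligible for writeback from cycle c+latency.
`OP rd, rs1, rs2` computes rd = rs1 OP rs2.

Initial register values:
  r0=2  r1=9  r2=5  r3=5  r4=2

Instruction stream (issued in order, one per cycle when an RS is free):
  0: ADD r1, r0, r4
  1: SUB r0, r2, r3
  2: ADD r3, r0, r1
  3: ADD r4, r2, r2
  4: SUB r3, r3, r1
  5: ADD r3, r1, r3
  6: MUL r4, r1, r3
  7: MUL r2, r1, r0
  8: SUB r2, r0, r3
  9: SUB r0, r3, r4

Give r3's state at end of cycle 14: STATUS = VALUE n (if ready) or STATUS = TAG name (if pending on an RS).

STATUS = VALUE 4

cycle 1: issue ADD r1<-Add1 // r0:2,r1:Add1,r2:5,r3:5,r4:2
cycle 2: issue SUB r0<-Add2 // r0:Add2,r1:Add1,r2:5,r3:5,r4:2
cycle 3: CDB Add1=4; issue ADD r3<-Add1 // r0:Add2,r1:4,r2:5,r3:Add1,r4:2
cycle 4: CDB Add2=0; issue ADD r4<-Add2 // r0:0,r1:4,r2:5,r3:Add1,r4:Add2
cycle 5: stall // r0:0,r1:4,r2:5,r3:Add1,r4:Add2
cycle 6: CDB Add1=4; issue SUB r3<-Add1 // r0:0,r1:4,r2:5,r3:Add1,r4:Add2
cycle 7: CDB Add2=10; issue ADD r3<-Add2 // r0:0,r1:4,r2:5,r3:Add2,r4:10
cycle 8: CDB Add1=0; issue MUL r4<-Mul1 // r0:0,r1:4,r2:5,r3:Add2,r4:Mul1
cycle 9: issue MUL r2<-Mul2 // r0:0,r1:4,r2:Mul2,r3:Add2,r4:Mul1
cycle 10: CDB Add2=4; issue SUB r2<-Add1 // r0:0,r1:4,r2:Add1,r3:4,r4:Mul1
cycle 11: issue SUB r0<-Add2 // r0:Add2,r1:4,r2:Add1,r3:4,r4:Mul1
cycle 12: CDB Add1=-4 // r0:Add2,r1:4,r2:-4,r3:4,r4:Mul1
cycle 13: - // r0:Add2,r1:4,r2:-4,r3:4,r4:Mul1
cycle 14: CDB Mul2=0 // r0:Add2,r1:4,r2:-4,r3:4,r4:Mul1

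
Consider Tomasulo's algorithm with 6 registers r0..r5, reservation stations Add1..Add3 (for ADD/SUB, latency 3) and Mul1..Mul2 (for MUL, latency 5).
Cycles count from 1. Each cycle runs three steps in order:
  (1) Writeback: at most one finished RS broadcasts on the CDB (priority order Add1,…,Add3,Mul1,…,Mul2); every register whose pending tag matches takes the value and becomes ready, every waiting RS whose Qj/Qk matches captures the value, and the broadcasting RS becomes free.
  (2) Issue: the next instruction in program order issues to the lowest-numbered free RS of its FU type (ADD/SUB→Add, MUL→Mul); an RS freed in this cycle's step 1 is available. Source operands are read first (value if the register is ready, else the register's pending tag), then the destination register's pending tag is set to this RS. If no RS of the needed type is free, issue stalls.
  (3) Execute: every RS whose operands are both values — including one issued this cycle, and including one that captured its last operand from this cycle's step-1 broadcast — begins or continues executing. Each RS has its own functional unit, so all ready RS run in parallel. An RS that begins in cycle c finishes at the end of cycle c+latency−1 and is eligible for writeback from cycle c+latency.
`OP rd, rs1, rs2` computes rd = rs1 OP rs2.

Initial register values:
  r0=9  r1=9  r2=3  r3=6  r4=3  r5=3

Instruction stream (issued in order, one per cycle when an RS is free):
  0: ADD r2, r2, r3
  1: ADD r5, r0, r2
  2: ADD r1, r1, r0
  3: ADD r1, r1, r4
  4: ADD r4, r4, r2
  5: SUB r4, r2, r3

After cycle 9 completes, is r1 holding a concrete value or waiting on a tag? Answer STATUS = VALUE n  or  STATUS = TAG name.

cycle 1: issue ADD r2<-Add1 // r0:9,r1:9,r2:Add1,r3:6,r4:3,r5:3
cycle 2: issue ADD r5<-Add2 // r0:9,r1:9,r2:Add1,r3:6,r4:3,r5:Add2
cycle 3: issue ADD r1<-Add3 // r0:9,r1:Add3,r2:Add1,r3:6,r4:3,r5:Add2
cycle 4: CDB Add1=9; issue ADD r1<-Add1 // r0:9,r1:Add1,r2:9,r3:6,r4:3,r5:Add2
cycle 5: stall // r0:9,r1:Add1,r2:9,r3:6,r4:3,r5:Add2
cycle 6: CDB Add3=18; issue ADD r4<-Add3 // r0:9,r1:Add1,r2:9,r3:6,r4:Add3,r5:Add2
cycle 7: CDB Add2=18; issue SUB r4<-Add2 // r0:9,r1:Add1,r2:9,r3:6,r4:Add2,r5:18
cycle 8: - // r0:9,r1:Add1,r2:9,r3:6,r4:Add2,r5:18
cycle 9: CDB Add1=21 // r0:9,r1:21,r2:9,r3:6,r4:Add2,r5:18

STATUS = VALUE 21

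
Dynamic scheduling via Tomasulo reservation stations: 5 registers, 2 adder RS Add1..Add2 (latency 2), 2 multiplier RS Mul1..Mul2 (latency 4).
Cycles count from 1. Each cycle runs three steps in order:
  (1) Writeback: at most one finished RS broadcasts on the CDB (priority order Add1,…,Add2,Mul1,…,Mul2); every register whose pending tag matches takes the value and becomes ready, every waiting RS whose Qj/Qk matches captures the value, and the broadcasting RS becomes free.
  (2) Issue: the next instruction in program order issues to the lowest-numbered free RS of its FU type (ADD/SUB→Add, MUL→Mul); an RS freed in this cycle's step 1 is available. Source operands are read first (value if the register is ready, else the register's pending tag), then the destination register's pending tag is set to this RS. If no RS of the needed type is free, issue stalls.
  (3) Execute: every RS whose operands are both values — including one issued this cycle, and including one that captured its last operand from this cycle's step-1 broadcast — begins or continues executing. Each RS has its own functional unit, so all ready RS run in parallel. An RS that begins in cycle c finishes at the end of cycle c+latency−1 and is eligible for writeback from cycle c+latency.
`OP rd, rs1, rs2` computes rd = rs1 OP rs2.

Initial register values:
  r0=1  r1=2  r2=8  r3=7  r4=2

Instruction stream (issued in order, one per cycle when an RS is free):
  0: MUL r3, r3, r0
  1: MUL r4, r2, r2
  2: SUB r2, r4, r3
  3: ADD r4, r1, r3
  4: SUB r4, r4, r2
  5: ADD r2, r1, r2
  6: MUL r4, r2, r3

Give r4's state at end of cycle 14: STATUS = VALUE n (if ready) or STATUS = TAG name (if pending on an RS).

  c1: issue MUL r3<-Mul1  regs: r0:1,r1:2,r2:8,r3:Mul1,r4:2
  c2: issue MUL r4<-Mul2  regs: r0:1,r1:2,r2:8,r3:Mul1,r4:Mul2
  c3: issue SUB r2<-Add1  regs: r0:1,r1:2,r2:Add1,r3:Mul1,r4:Mul2
  c4: issue ADD r4<-Add2  regs: r0:1,r1:2,r2:Add1,r3:Mul1,r4:Add2
  c5: CDB Mul1=7; stall  regs: r0:1,r1:2,r2:Add1,r3:7,r4:Add2
  c6: CDB Mul2=64; stall  regs: r0:1,r1:2,r2:Add1,r3:7,r4:Add2
  c7: CDB Add2=9; issue SUB r4<-Add2  regs: r0:1,r1:2,r2:Add1,r3:7,r4:Add2
  c8: CDB Add1=57; issue ADD r2<-Add1  regs: r0:1,r1:2,r2:Add1,r3:7,r4:Add2
  c9: issue MUL r4<-Mul1  regs: r0:1,r1:2,r2:Add1,r3:7,r4:Mul1
  c10: CDB Add1=59  regs: r0:1,r1:2,r2:59,r3:7,r4:Mul1
  c11: CDB Add2=-48  regs: r0:1,r1:2,r2:59,r3:7,r4:Mul1
  c12: -  regs: r0:1,r1:2,r2:59,r3:7,r4:Mul1
  c13: -  regs: r0:1,r1:2,r2:59,r3:7,r4:Mul1
  c14: CDB Mul1=413  regs: r0:1,r1:2,r2:59,r3:7,r4:413

STATUS = VALUE 413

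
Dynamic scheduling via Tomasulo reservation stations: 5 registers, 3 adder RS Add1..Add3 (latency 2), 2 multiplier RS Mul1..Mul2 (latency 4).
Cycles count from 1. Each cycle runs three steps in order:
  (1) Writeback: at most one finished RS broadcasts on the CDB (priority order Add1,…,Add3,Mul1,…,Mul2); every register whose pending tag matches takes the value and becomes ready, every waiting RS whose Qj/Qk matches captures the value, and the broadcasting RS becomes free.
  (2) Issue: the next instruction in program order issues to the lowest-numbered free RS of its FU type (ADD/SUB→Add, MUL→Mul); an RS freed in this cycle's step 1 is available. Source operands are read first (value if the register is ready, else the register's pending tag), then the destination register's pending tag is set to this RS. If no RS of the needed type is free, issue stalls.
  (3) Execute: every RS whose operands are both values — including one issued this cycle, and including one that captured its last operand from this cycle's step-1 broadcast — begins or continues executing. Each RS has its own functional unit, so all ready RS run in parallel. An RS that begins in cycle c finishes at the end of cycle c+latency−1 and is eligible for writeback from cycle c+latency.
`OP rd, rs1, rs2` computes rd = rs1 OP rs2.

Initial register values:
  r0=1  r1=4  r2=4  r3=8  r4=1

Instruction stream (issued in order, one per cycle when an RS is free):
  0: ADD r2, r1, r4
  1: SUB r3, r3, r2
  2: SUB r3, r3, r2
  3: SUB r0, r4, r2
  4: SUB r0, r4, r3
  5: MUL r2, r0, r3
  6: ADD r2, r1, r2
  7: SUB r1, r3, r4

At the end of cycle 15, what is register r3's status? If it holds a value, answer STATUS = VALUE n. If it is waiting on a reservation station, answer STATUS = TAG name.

cycle 1: issue ADD r2<-Add1 // r0:1,r1:4,r2:Add1,r3:8,r4:1
cycle 2: issue SUB r3<-Add2 // r0:1,r1:4,r2:Add1,r3:Add2,r4:1
cycle 3: CDB Add1=5; issue SUB r3<-Add1 // r0:1,r1:4,r2:5,r3:Add1,r4:1
cycle 4: issue SUB r0<-Add3 // r0:Add3,r1:4,r2:5,r3:Add1,r4:1
cycle 5: CDB Add2=3; issue SUB r0<-Add2 // r0:Add2,r1:4,r2:5,r3:Add1,r4:1
cycle 6: CDB Add3=-4; issue MUL r2<-Mul1 // r0:Add2,r1:4,r2:Mul1,r3:Add1,r4:1
cycle 7: CDB Add1=-2; issue ADD r2<-Add1 // r0:Add2,r1:4,r2:Add1,r3:-2,r4:1
cycle 8: issue SUB r1<-Add3 // r0:Add2,r1:Add3,r2:Add1,r3:-2,r4:1
cycle 9: CDB Add2=3 // r0:3,r1:Add3,r2:Add1,r3:-2,r4:1
cycle 10: CDB Add3=-3 // r0:3,r1:-3,r2:Add1,r3:-2,r4:1
cycle 11: - // r0:3,r1:-3,r2:Add1,r3:-2,r4:1
cycle 12: - // r0:3,r1:-3,r2:Add1,r3:-2,r4:1
cycle 13: CDB Mul1=-6 // r0:3,r1:-3,r2:Add1,r3:-2,r4:1
cycle 14: - // r0:3,r1:-3,r2:Add1,r3:-2,r4:1
cycle 15: CDB Add1=-2 // r0:3,r1:-3,r2:-2,r3:-2,r4:1

STATUS = VALUE -2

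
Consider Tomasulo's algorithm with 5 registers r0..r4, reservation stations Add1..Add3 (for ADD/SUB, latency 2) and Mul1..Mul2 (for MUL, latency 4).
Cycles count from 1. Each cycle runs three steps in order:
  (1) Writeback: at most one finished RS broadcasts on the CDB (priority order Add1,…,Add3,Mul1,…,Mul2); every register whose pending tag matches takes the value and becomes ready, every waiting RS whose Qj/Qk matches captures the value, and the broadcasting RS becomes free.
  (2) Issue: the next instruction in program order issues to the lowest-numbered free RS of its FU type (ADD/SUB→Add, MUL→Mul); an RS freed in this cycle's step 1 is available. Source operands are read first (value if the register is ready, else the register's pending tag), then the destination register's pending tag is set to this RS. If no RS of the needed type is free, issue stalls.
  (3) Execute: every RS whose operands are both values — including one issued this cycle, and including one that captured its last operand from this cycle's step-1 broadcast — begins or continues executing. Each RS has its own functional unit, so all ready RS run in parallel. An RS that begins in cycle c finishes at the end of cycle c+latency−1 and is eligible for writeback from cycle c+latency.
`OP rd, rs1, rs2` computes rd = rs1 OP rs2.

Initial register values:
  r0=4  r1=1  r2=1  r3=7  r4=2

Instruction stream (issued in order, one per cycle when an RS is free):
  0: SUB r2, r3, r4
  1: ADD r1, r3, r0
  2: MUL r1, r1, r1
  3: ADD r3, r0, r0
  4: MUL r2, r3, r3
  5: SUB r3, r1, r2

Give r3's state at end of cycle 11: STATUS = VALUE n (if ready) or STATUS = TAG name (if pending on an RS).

STATUS = TAG Add1

  c1: issue SUB r2<-Add1  regs: r0:4,r1:1,r2:Add1,r3:7,r4:2
  c2: issue ADD r1<-Add2  regs: r0:4,r1:Add2,r2:Add1,r3:7,r4:2
  c3: CDB Add1=5; issue MUL r1<-Mul1  regs: r0:4,r1:Mul1,r2:5,r3:7,r4:2
  c4: CDB Add2=11; issue ADD r3<-Add1  regs: r0:4,r1:Mul1,r2:5,r3:Add1,r4:2
  c5: issue MUL r2<-Mul2  regs: r0:4,r1:Mul1,r2:Mul2,r3:Add1,r4:2
  c6: CDB Add1=8; issue SUB r3<-Add1  regs: r0:4,r1:Mul1,r2:Mul2,r3:Add1,r4:2
  c7: -  regs: r0:4,r1:Mul1,r2:Mul2,r3:Add1,r4:2
  c8: CDB Mul1=121  regs: r0:4,r1:121,r2:Mul2,r3:Add1,r4:2
  c9: -  regs: r0:4,r1:121,r2:Mul2,r3:Add1,r4:2
  c10: CDB Mul2=64  regs: r0:4,r1:121,r2:64,r3:Add1,r4:2
  c11: -  regs: r0:4,r1:121,r2:64,r3:Add1,r4:2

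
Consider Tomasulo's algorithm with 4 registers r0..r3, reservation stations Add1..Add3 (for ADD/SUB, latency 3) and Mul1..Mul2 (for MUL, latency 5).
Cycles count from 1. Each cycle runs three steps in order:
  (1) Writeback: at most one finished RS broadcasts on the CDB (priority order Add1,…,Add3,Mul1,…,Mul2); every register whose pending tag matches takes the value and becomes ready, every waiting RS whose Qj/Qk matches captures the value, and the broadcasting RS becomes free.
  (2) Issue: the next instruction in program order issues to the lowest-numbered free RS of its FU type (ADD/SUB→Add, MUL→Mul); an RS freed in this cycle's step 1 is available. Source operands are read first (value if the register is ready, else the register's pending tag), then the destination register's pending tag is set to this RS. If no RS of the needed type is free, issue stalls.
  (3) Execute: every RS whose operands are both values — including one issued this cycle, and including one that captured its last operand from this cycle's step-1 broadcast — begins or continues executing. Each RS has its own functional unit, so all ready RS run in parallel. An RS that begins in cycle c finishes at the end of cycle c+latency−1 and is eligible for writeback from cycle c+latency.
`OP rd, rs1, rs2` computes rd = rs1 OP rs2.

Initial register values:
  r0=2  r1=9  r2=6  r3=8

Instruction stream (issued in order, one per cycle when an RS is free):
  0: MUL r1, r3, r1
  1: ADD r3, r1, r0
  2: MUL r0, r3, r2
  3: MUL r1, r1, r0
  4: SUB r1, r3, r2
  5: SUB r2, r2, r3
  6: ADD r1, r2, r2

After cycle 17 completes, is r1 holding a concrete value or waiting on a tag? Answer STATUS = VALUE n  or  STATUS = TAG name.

c1: issue MUL r1<-Mul1 | r0:2,r1:Mul1,r2:6,r3:8
c2: issue ADD r3<-Add1 | r0:2,r1:Mul1,r2:6,r3:Add1
c3: issue MUL r0<-Mul2 | r0:Mul2,r1:Mul1,r2:6,r3:Add1
c4: stall | r0:Mul2,r1:Mul1,r2:6,r3:Add1
c5: stall | r0:Mul2,r1:Mul1,r2:6,r3:Add1
c6: CDB Mul1=72; issue MUL r1<-Mul1 | r0:Mul2,r1:Mul1,r2:6,r3:Add1
c7: issue SUB r1<-Add2 | r0:Mul2,r1:Add2,r2:6,r3:Add1
c8: issue SUB r2<-Add3 | r0:Mul2,r1:Add2,r2:Add3,r3:Add1
c9: CDB Add1=74; issue ADD r1<-Add1 | r0:Mul2,r1:Add1,r2:Add3,r3:74
c10: - | r0:Mul2,r1:Add1,r2:Add3,r3:74
c11: - | r0:Mul2,r1:Add1,r2:Add3,r3:74
c12: CDB Add2=68 | r0:Mul2,r1:Add1,r2:Add3,r3:74
c13: CDB Add3=-68 | r0:Mul2,r1:Add1,r2:-68,r3:74
c14: CDB Mul2=444 | r0:444,r1:Add1,r2:-68,r3:74
c15: - | r0:444,r1:Add1,r2:-68,r3:74
c16: CDB Add1=-136 | r0:444,r1:-136,r2:-68,r3:74
c17: - | r0:444,r1:-136,r2:-68,r3:74

STATUS = VALUE -136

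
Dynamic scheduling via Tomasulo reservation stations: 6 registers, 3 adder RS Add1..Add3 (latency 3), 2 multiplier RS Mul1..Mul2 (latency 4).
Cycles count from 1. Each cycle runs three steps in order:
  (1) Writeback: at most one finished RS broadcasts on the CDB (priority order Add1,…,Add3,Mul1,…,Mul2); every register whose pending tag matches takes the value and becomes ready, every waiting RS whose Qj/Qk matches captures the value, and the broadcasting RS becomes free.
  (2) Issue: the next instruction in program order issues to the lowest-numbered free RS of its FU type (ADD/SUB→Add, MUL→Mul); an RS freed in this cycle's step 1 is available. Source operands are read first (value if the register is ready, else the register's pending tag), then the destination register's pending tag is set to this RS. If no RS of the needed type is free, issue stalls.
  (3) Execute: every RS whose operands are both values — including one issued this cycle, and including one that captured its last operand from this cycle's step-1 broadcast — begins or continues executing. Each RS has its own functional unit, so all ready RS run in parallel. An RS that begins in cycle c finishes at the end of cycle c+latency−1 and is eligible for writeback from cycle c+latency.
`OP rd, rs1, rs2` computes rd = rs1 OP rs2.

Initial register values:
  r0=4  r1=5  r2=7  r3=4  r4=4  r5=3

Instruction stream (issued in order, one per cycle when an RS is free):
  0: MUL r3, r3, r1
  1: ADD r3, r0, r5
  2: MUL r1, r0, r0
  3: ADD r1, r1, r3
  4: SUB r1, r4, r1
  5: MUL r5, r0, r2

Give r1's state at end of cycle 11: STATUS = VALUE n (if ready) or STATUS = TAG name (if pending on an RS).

STATUS = TAG Add1

cycle 1: issue MUL r3<-Mul1 // r0:4,r1:5,r2:7,r3:Mul1,r4:4,r5:3
cycle 2: issue ADD r3<-Add1 // r0:4,r1:5,r2:7,r3:Add1,r4:4,r5:3
cycle 3: issue MUL r1<-Mul2 // r0:4,r1:Mul2,r2:7,r3:Add1,r4:4,r5:3
cycle 4: issue ADD r1<-Add2 // r0:4,r1:Add2,r2:7,r3:Add1,r4:4,r5:3
cycle 5: CDB Add1=7; issue SUB r1<-Add1 // r0:4,r1:Add1,r2:7,r3:7,r4:4,r5:3
cycle 6: CDB Mul1=20; issue MUL r5<-Mul1 // r0:4,r1:Add1,r2:7,r3:7,r4:4,r5:Mul1
cycle 7: CDB Mul2=16 // r0:4,r1:Add1,r2:7,r3:7,r4:4,r5:Mul1
cycle 8: - // r0:4,r1:Add1,r2:7,r3:7,r4:4,r5:Mul1
cycle 9: - // r0:4,r1:Add1,r2:7,r3:7,r4:4,r5:Mul1
cycle 10: CDB Add2=23 // r0:4,r1:Add1,r2:7,r3:7,r4:4,r5:Mul1
cycle 11: CDB Mul1=28 // r0:4,r1:Add1,r2:7,r3:7,r4:4,r5:28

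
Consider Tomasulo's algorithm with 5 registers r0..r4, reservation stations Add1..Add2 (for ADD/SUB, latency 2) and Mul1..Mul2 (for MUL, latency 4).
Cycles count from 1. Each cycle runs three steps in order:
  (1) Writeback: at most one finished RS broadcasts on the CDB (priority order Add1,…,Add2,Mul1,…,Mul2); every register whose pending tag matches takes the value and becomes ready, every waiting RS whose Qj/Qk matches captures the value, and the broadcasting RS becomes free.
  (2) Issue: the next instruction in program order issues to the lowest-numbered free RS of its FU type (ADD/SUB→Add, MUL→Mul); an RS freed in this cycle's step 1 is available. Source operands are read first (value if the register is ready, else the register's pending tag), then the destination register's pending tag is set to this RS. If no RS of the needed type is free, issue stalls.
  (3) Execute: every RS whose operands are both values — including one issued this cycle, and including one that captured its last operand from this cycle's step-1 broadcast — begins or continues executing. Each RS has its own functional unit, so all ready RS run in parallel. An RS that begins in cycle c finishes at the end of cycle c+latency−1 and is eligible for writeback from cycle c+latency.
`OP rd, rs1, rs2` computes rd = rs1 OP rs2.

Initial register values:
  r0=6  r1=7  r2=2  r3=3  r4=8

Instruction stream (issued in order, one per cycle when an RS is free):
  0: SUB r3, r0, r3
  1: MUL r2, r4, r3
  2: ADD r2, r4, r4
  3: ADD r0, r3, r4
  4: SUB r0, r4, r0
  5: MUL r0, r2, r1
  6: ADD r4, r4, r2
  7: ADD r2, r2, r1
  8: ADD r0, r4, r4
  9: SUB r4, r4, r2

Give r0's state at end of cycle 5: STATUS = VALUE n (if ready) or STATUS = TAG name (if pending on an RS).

STATUS = TAG Add1

  c1: issue SUB r3<-Add1  regs: r0:6,r1:7,r2:2,r3:Add1,r4:8
  c2: issue MUL r2<-Mul1  regs: r0:6,r1:7,r2:Mul1,r3:Add1,r4:8
  c3: CDB Add1=3; issue ADD r2<-Add1  regs: r0:6,r1:7,r2:Add1,r3:3,r4:8
  c4: issue ADD r0<-Add2  regs: r0:Add2,r1:7,r2:Add1,r3:3,r4:8
  c5: CDB Add1=16; issue SUB r0<-Add1  regs: r0:Add1,r1:7,r2:16,r3:3,r4:8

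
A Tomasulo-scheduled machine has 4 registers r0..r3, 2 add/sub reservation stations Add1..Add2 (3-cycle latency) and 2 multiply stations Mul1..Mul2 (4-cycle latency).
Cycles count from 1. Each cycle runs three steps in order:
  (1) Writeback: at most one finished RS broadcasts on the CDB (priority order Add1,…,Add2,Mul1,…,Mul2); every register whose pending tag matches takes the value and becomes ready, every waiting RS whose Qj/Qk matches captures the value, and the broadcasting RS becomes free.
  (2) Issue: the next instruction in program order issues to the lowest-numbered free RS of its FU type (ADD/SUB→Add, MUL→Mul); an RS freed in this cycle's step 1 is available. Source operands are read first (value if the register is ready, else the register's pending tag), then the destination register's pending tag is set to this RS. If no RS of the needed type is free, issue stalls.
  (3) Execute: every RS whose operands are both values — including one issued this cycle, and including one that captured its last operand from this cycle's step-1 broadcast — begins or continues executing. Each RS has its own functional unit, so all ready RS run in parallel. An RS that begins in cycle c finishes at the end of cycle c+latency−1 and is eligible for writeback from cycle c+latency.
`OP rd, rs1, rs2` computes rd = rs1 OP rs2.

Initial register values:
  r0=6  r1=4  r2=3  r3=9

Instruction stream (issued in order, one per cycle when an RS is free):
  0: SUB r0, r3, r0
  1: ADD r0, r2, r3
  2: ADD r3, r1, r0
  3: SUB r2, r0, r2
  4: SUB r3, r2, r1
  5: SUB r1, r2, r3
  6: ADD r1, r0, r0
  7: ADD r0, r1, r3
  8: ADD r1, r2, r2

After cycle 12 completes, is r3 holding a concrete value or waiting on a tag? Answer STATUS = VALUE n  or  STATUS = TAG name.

STATUS = VALUE 5

c1: issue SUB r0<-Add1 | r0:Add1,r1:4,r2:3,r3:9
c2: issue ADD r0<-Add2 | r0:Add2,r1:4,r2:3,r3:9
c3: stall | r0:Add2,r1:4,r2:3,r3:9
c4: CDB Add1=3; issue ADD r3<-Add1 | r0:Add2,r1:4,r2:3,r3:Add1
c5: CDB Add2=12; issue SUB r2<-Add2 | r0:12,r1:4,r2:Add2,r3:Add1
c6: stall | r0:12,r1:4,r2:Add2,r3:Add1
c7: stall | r0:12,r1:4,r2:Add2,r3:Add1
c8: CDB Add1=16; issue SUB r3<-Add1 | r0:12,r1:4,r2:Add2,r3:Add1
c9: CDB Add2=9; issue SUB r1<-Add2 | r0:12,r1:Add2,r2:9,r3:Add1
c10: stall | r0:12,r1:Add2,r2:9,r3:Add1
c11: stall | r0:12,r1:Add2,r2:9,r3:Add1
c12: CDB Add1=5; issue ADD r1<-Add1 | r0:12,r1:Add1,r2:9,r3:5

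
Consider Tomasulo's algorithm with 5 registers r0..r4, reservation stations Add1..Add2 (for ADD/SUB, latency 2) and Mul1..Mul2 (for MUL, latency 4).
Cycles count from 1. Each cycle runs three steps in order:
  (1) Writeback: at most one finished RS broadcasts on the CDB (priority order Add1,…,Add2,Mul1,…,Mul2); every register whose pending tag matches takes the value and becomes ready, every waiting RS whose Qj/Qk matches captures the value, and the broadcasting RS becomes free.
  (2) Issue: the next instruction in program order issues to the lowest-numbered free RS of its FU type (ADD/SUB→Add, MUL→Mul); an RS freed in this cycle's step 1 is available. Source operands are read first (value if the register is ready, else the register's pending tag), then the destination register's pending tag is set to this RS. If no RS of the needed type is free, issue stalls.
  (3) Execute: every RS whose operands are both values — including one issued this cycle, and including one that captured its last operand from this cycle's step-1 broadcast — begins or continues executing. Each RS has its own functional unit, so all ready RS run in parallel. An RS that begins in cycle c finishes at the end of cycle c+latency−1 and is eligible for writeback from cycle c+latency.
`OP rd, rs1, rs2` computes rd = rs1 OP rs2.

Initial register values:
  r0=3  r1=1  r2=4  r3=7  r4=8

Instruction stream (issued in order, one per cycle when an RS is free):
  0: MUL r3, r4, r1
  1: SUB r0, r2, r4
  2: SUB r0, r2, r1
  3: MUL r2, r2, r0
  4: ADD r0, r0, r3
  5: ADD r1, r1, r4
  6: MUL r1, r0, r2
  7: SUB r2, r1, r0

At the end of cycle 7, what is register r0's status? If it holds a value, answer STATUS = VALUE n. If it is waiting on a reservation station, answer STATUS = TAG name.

STATUS = TAG Add1

cycle 1: issue MUL r3<-Mul1 // r0:3,r1:1,r2:4,r3:Mul1,r4:8
cycle 2: issue SUB r0<-Add1 // r0:Add1,r1:1,r2:4,r3:Mul1,r4:8
cycle 3: issue SUB r0<-Add2 // r0:Add2,r1:1,r2:4,r3:Mul1,r4:8
cycle 4: CDB Add1=-4; issue MUL r2<-Mul2 // r0:Add2,r1:1,r2:Mul2,r3:Mul1,r4:8
cycle 5: CDB Add2=3; issue ADD r0<-Add1 // r0:Add1,r1:1,r2:Mul2,r3:Mul1,r4:8
cycle 6: CDB Mul1=8; issue ADD r1<-Add2 // r0:Add1,r1:Add2,r2:Mul2,r3:8,r4:8
cycle 7: issue MUL r1<-Mul1 // r0:Add1,r1:Mul1,r2:Mul2,r3:8,r4:8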